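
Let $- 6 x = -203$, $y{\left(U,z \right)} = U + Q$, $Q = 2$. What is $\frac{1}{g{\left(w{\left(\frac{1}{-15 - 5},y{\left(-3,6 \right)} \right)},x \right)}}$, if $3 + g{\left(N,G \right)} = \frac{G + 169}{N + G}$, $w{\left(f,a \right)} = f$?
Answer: $\frac{2027}{6089} \approx 0.3329$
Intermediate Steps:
$y{\left(U,z \right)} = 2 + U$ ($y{\left(U,z \right)} = U + 2 = 2 + U$)
$x = \frac{203}{6}$ ($x = \left(- \frac{1}{6}\right) \left(-203\right) = \frac{203}{6} \approx 33.833$)
$g{\left(N,G \right)} = -3 + \frac{169 + G}{G + N}$ ($g{\left(N,G \right)} = -3 + \frac{G + 169}{N + G} = -3 + \frac{169 + G}{G + N}$)
$\frac{1}{g{\left(w{\left(\frac{1}{-15 - 5},y{\left(-3,6 \right)} \right)},x \right)}} = \frac{1}{\frac{1}{\frac{203}{6} + \frac{1}{-15 - 5}} \left(169 - \frac{3}{-15 - 5} - \frac{203}{3}\right)} = \frac{1}{\frac{1}{\frac{203}{6} + \frac{1}{-20}} \left(169 - \frac{3}{-20} - \frac{203}{3}\right)} = \frac{1}{\frac{1}{\frac{203}{6} - \frac{1}{20}} \left(169 - - \frac{3}{20} - \frac{203}{3}\right)} = \frac{1}{\frac{1}{\frac{2027}{60}} \left(169 + \frac{3}{20} - \frac{203}{3}\right)} = \frac{1}{\frac{60}{2027} \cdot \frac{6089}{60}} = \frac{1}{\frac{6089}{2027}} = \frac{2027}{6089}$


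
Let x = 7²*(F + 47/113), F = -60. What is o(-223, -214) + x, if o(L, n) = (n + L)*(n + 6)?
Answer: 9941331/113 ≈ 87976.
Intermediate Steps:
o(L, n) = (6 + n)*(L + n) (o(L, n) = (L + n)*(6 + n) = (6 + n)*(L + n))
x = -329917/113 (x = 7²*(-60 + 47/113) = 49*(-60 + 47*(1/113)) = 49*(-60 + 47/113) = 49*(-6733/113) = -329917/113 ≈ -2919.6)
o(-223, -214) + x = ((-214)² + 6*(-223) + 6*(-214) - 223*(-214)) - 329917/113 = (45796 - 1338 - 1284 + 47722) - 329917/113 = 90896 - 329917/113 = 9941331/113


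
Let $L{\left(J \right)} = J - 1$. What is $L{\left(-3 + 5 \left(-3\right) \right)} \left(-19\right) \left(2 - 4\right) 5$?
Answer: $-3610$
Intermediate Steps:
$L{\left(J \right)} = -1 + J$
$L{\left(-3 + 5 \left(-3\right) \right)} \left(-19\right) \left(2 - 4\right) 5 = \left(-1 + \left(-3 + 5 \left(-3\right)\right)\right) \left(-19\right) \left(2 - 4\right) 5 = \left(-1 - 18\right) \left(-19\right) \left(\left(-2\right) 5\right) = \left(-1 - 18\right) \left(-19\right) \left(-10\right) = \left(-19\right) \left(-19\right) \left(-10\right) = 361 \left(-10\right) = -3610$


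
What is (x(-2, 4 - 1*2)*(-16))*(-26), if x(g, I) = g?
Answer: -832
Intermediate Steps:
(x(-2, 4 - 1*2)*(-16))*(-26) = -2*(-16)*(-26) = 32*(-26) = -832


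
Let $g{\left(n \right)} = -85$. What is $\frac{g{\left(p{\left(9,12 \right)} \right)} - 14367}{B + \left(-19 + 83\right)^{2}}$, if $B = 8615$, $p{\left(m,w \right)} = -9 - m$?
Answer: $- \frac{14452}{12711} \approx -1.137$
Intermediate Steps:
$\frac{g{\left(p{\left(9,12 \right)} \right)} - 14367}{B + \left(-19 + 83\right)^{2}} = \frac{-85 - 14367}{8615 + \left(-19 + 83\right)^{2}} = - \frac{14452}{8615 + 64^{2}} = - \frac{14452}{8615 + 4096} = - \frac{14452}{12711}$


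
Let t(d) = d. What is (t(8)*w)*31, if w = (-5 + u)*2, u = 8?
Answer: 1488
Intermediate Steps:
w = 6 (w = (-5 + 8)*2 = 3*2 = 6)
(t(8)*w)*31 = (8*6)*31 = 48*31 = 1488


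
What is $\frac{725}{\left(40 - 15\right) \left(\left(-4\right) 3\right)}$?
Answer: $- \frac{29}{12} \approx -2.4167$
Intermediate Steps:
$\frac{725}{\left(40 - 15\right) \left(\left(-4\right) 3\right)} = \frac{725}{25 \left(-12\right)} = \frac{725}{-300} = 725 \left(- \frac{1}{300}\right) = - \frac{29}{12}$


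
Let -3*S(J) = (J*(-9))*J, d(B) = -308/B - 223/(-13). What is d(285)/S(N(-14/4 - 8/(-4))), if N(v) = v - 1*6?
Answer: 238204/2500875 ≈ 0.095248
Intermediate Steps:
N(v) = -6 + v (N(v) = v - 6 = -6 + v)
d(B) = 223/13 - 308/B (d(B) = -308/B - 223*(-1/13) = -308/B + 223/13 = 223/13 - 308/B)
S(J) = 3*J**2 (S(J) = -J*(-9)*J/3 = -(-9*J)*J/3 = -(-3)*J**2 = 3*J**2)
d(285)/S(N(-14/4 - 8/(-4))) = (223/13 - 308/285)/((3*(-6 + (-14/4 - 8/(-4)))**2)) = (223/13 - 308*1/285)/((3*(-6 + (-14*1/4 - 8*(-1/4)))**2)) = (223/13 - 308/285)/((3*(-6 + (-7/2 + 2))**2)) = 59551/(3705*((3*(-6 - 3/2)**2))) = 59551/(3705*((3*(-15/2)**2))) = 59551/(3705*((3*(225/4)))) = 59551/(3705*(675/4)) = (59551/3705)*(4/675) = 238204/2500875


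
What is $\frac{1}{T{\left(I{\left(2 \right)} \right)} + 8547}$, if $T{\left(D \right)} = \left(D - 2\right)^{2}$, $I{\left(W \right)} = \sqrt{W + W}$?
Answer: $\frac{1}{8547} \approx 0.000117$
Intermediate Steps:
$I{\left(W \right)} = \sqrt{2} \sqrt{W}$ ($I{\left(W \right)} = \sqrt{2 W} = \sqrt{2} \sqrt{W}$)
$T{\left(D \right)} = \left(-2 + D\right)^{2}$
$\frac{1}{T{\left(I{\left(2 \right)} \right)} + 8547} = \frac{1}{\left(-2 + \sqrt{2} \sqrt{2}\right)^{2} + 8547} = \frac{1}{\left(-2 + 2\right)^{2} + 8547} = \frac{1}{0^{2} + 8547} = \frac{1}{0 + 8547} = \frac{1}{8547}$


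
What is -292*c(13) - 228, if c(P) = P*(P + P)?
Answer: -98924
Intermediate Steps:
c(P) = 2*P**2 (c(P) = P*(2*P) = 2*P**2)
-292*c(13) - 228 = -584*13**2 - 228 = -584*169 - 228 = -292*338 - 228 = -98696 - 228 = -98924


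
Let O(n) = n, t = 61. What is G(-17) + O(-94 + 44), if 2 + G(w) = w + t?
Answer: -8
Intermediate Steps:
G(w) = 59 + w (G(w) = -2 + (w + 61) = -2 + (61 + w) = 59 + w)
G(-17) + O(-94 + 44) = (59 - 17) + (-94 + 44) = 42 - 50 = -8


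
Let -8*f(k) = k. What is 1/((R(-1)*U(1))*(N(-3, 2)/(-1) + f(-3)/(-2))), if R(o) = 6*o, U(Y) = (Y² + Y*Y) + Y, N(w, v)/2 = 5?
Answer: 8/1467 ≈ 0.0054533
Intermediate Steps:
N(w, v) = 10 (N(w, v) = 2*5 = 10)
f(k) = -k/8
U(Y) = Y + 2*Y² (U(Y) = (Y² + Y²) + Y = 2*Y² + Y = Y + 2*Y²)
1/((R(-1)*U(1))*(N(-3, 2)/(-1) + f(-3)/(-2))) = 1/(((6*(-1))*(1*(1 + 2*1)))*(10/(-1) - ⅛*(-3)/(-2))) = 1/((-6*(1 + 2))*(10*(-1) + (3/8)*(-½))) = 1/((-6*3)*(-10 - 3/16)) = 1/(-6*3*(-163/16)) = 1/(-18*(-163/16)) = 1/(1467/8) = 8/1467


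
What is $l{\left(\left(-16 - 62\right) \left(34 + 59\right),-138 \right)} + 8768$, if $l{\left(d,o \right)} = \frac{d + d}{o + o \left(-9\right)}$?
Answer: $\frac{805447}{92} \approx 8754.9$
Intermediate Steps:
$l{\left(d,o \right)} = - \frac{d}{4 o}$ ($l{\left(d,o \right)} = \frac{2 d}{o - 9 o} = \frac{2 d}{\left(-8\right) o} = 2 d \left(- \frac{1}{8 o}\right) = - \frac{d}{4 o}$)
$l{\left(\left(-16 - 62\right) \left(34 + 59\right),-138 \right)} + 8768 = - \frac{\left(-16 - 62\right) \left(34 + 59\right)}{4 \left(-138\right)} + 8768 = \left(- \frac{1}{4}\right) \left(\left(-78\right) 93\right) \left(- \frac{1}{138}\right) + 8768 = \left(- \frac{1}{4}\right) \left(-7254\right) \left(- \frac{1}{138}\right) + 8768 = - \frac{1209}{92} + 8768 = \frac{805447}{92}$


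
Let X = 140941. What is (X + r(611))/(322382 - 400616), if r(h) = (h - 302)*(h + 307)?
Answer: -424603/78234 ≈ -5.4273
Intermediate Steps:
r(h) = (-302 + h)*(307 + h)
(X + r(611))/(322382 - 400616) = (140941 + (-92714 + 611² + 5*611))/(322382 - 400616) = (140941 + (-92714 + 373321 + 3055))/(-78234) = (140941 + 283662)*(-1/78234) = 424603*(-1/78234) = -424603/78234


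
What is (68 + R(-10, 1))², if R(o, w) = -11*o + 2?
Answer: 32400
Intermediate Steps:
R(o, w) = 2 - 11*o
(68 + R(-10, 1))² = (68 + (2 - 11*(-10)))² = (68 + (2 + 110))² = (68 + 112)² = 180² = 32400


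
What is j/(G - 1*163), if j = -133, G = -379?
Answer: 133/542 ≈ 0.24539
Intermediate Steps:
j/(G - 1*163) = -133/(-379 - 1*163) = -133/(-379 - 163) = -133/(-542) = -133*(-1/542) = 133/542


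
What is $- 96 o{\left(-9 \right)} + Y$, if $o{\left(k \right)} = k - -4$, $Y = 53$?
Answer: $533$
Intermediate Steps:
$o{\left(k \right)} = 4 + k$ ($o{\left(k \right)} = k + 4 = 4 + k$)
$- 96 o{\left(-9 \right)} + Y = - 96 \left(4 - 9\right) + 53 = \left(-96\right) \left(-5\right) + 53 = 480 + 53 = 533$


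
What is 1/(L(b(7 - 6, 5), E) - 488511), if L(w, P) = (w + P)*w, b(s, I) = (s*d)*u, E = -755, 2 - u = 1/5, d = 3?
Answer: -25/12313971 ≈ -2.0302e-6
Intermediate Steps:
u = 9/5 (u = 2 - 1/5 = 2 - 1*⅕ = 2 - ⅕ = 9/5 ≈ 1.8000)
b(s, I) = 27*s/5 (b(s, I) = (s*3)*(9/5) = (3*s)*(9/5) = 27*s/5)
L(w, P) = w*(P + w) (L(w, P) = (P + w)*w = w*(P + w))
1/(L(b(7 - 6, 5), E) - 488511) = 1/((27*(7 - 6)/5)*(-755 + 27*(7 - 6)/5) - 488511) = 1/(((27/5)*1)*(-755 + (27/5)*1) - 488511) = 1/(27*(-755 + 27/5)/5 - 488511) = 1/((27/5)*(-3748/5) - 488511) = 1/(-101196/25 - 488511) = 1/(-12313971/25) = -25/12313971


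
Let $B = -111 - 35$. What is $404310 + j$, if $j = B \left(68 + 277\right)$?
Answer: $353940$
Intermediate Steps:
$B = -146$
$j = -50370$ ($j = - 146 \left(68 + 277\right) = \left(-146\right) 345 = -50370$)
$404310 + j = 404310 - 50370 = 353940$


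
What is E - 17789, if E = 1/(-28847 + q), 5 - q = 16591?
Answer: -808207638/45433 ≈ -17789.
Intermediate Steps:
q = -16586 (q = 5 - 1*16591 = 5 - 16591 = -16586)
E = -1/45433 (E = 1/(-28847 - 16586) = 1/(-45433) = -1/45433 ≈ -2.2010e-5)
E - 17789 = -1/45433 - 17789 = -808207638/45433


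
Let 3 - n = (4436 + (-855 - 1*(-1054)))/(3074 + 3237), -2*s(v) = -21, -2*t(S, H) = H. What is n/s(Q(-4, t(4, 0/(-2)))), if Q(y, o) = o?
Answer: 9532/44177 ≈ 0.21577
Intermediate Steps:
t(S, H) = -H/2
s(v) = 21/2 (s(v) = -½*(-21) = 21/2)
n = 14298/6311 (n = 3 - (4436 + (-855 - 1*(-1054)))/(3074 + 3237) = 3 - (4436 + (-855 + 1054))/6311 = 3 - (4436 + 199)/6311 = 3 - 4635/6311 = 14298/6311 ≈ 2.2656)
n/s(Q(-4, t(4, 0/(-2)))) = 14298/(6311*(21/2)) = (14298/6311)*(2/21) = 9532/44177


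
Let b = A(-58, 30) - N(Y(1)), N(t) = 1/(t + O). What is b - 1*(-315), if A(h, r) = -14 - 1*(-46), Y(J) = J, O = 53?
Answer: 18737/54 ≈ 346.98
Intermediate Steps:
N(t) = 1/(53 + t) (N(t) = 1/(t + 53) = 1/(53 + t))
A(h, r) = 32 (A(h, r) = -14 + 46 = 32)
b = 1727/54 (b = 32 - 1/(53 + 1) = 32 - 1/54 = 1727/54 ≈ 31.981)
b - 1*(-315) = 1727/54 - 1*(-315) = 1727/54 + 315 = 18737/54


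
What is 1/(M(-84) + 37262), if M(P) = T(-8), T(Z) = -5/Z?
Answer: 8/298101 ≈ 2.6837e-5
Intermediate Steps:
M(P) = 5/8 (M(P) = -5/(-8) = -5*(-1/8) = 5/8)
1/(M(-84) + 37262) = 1/(5/8 + 37262) = 1/(298101/8) = 8/298101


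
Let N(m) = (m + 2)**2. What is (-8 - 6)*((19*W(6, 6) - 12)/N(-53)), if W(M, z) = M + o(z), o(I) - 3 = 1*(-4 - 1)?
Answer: -896/2601 ≈ -0.34448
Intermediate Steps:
o(I) = -2 (o(I) = 3 + 1*(-4 - 1) = 3 + 1*(-5) = 3 - 5 = -2)
W(M, z) = -2 + M (W(M, z) = M - 2 = -2 + M)
N(m) = (2 + m)**2
(-8 - 6)*((19*W(6, 6) - 12)/N(-53)) = (-8 - 6)*((19*(-2 + 6) - 12)/((2 - 53)**2)) = -14*(19*4 - 12)/((-51)**2) = -14*(76 - 12)/2601 = -896/2601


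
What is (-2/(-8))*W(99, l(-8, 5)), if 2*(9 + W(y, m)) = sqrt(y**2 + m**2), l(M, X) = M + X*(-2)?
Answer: -9/4 + 45*sqrt(5)/8 ≈ 10.328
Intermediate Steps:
l(M, X) = M - 2*X
W(y, m) = -9 + sqrt(m**2 + y**2)/2 (W(y, m) = -9 + sqrt(y**2 + m**2)/2 = -9 + sqrt(m**2 + y**2)/2)
(-2/(-8))*W(99, l(-8, 5)) = (-2/(-8))*(-9 + sqrt((-8 - 2*5)**2 + 99**2)/2) = (-2*(-1/8))*(-9 + sqrt((-8 - 10)**2 + 9801)/2) = (-9 + sqrt((-18)**2 + 9801)/2)/4 = (-9 + sqrt(324 + 9801)/2)/4 = (-9 + sqrt(10125)/2)/4 = (-9 + (45*sqrt(5))/2)/4 = (-9 + 45*sqrt(5)/2)/4 = -9/4 + 45*sqrt(5)/8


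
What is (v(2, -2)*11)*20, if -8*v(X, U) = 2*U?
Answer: 110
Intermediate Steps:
v(X, U) = -U/4
(v(2, -2)*11)*20 = (-¼*(-2)*11)*20 = ((½)*11)*20 = (11/2)*20 = 110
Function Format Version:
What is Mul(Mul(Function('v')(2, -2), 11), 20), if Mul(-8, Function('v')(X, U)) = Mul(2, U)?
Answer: 110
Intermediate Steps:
Function('v')(X, U) = Mul(Rational(-1, 4), U) (Function('v')(X, U) = Mul(Rational(-1, 8), Mul(2, U)) = Mul(Rational(-1, 4), U))
Mul(Mul(Function('v')(2, -2), 11), 20) = Mul(Mul(Mul(Rational(-1, 4), -2), 11), 20) = Mul(Mul(Rational(1, 2), 11), 20) = Mul(Rational(11, 2), 20) = 110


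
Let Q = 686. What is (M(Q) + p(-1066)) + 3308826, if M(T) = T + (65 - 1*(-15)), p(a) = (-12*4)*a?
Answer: 3360760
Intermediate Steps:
p(a) = -48*a
M(T) = 80 + T (M(T) = T + (65 + 15) = T + 80 = 80 + T)
(M(Q) + p(-1066)) + 3308826 = ((80 + 686) - 48*(-1066)) + 3308826 = (766 + 51168) + 3308826 = 51934 + 3308826 = 3360760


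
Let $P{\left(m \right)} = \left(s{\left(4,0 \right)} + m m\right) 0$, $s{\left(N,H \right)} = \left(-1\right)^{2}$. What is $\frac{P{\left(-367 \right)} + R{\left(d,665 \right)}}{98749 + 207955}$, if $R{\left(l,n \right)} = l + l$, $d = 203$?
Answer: $\frac{7}{5288} \approx 0.0013238$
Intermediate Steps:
$s{\left(N,H \right)} = 1$
$P{\left(m \right)} = 0$ ($P{\left(m \right)} = \left(1 + m m\right) 0 = \left(1 + m^{2}\right) 0 = 0$)
$R{\left(l,n \right)} = 2 l$
$\frac{P{\left(-367 \right)} + R{\left(d,665 \right)}}{98749 + 207955} = \frac{0 + 2 \cdot 203}{98749 + 207955} = \frac{0 + 406}{306704} = 406 \cdot \frac{1}{306704} = \frac{7}{5288}$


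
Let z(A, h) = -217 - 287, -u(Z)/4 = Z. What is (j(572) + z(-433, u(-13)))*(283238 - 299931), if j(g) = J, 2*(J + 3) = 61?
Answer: 15908429/2 ≈ 7.9542e+6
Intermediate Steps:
u(Z) = -4*Z
J = 55/2 (J = -3 + (½)*61 = -3 + 61/2 = 55/2 ≈ 27.500)
z(A, h) = -504
j(g) = 55/2
(j(572) + z(-433, u(-13)))*(283238 - 299931) = (55/2 - 504)*(283238 - 299931) = -953/2*(-16693) = 15908429/2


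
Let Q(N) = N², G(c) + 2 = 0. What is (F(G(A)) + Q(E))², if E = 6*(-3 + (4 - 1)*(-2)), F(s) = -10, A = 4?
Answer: 8444836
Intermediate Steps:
G(c) = -2 (G(c) = -2 + 0 = -2)
E = -54 (E = 6*(-3 + 3*(-2)) = 6*(-3 - 6) = 6*(-9) = -54)
(F(G(A)) + Q(E))² = (-10 + (-54)²)² = (-10 + 2916)² = 2906² = 8444836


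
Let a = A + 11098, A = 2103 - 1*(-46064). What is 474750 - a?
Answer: 415485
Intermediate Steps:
A = 48167 (A = 2103 + 46064 = 48167)
a = 59265 (a = 48167 + 11098 = 59265)
474750 - a = 474750 - 1*59265 = 474750 - 59265 = 415485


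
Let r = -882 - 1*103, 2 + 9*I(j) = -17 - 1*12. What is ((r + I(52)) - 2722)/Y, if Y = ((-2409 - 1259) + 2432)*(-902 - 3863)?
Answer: -16697/26502930 ≈ -0.00063001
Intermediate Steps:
I(j) = -31/9 (I(j) = -2/9 + (-17 - 1*12)/9 = -2/9 + (-17 - 12)/9 = -2/9 + (⅑)*(-29) = -2/9 - 29/9 = -31/9)
Y = 5889540 (Y = (-3668 + 2432)*(-4765) = -1236*(-4765) = 5889540)
r = -985 (r = -882 - 103 = -985)
((r + I(52)) - 2722)/Y = ((-985 - 31/9) - 2722)/5889540 = (-8896/9 - 2722)*(1/5889540) = -33394/9*1/5889540 = -16697/26502930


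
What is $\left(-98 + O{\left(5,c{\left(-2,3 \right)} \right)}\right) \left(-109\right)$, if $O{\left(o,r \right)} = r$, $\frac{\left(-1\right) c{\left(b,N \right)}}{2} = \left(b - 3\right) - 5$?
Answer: $8502$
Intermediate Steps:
$c{\left(b,N \right)} = 16 - 2 b$ ($c{\left(b,N \right)} = - 2 \left(\left(b - 3\right) - 5\right) = - 2 \left(\left(-3 + b\right) - 5\right) = - 2 \left(-8 + b\right) = 16 - 2 b$)
$\left(-98 + O{\left(5,c{\left(-2,3 \right)} \right)}\right) \left(-109\right) = \left(-98 + \left(16 - -4\right)\right) \left(-109\right) = \left(-98 + \left(16 + 4\right)\right) \left(-109\right) = \left(-98 + 20\right) \left(-109\right) = \left(-78\right) \left(-109\right) = 8502$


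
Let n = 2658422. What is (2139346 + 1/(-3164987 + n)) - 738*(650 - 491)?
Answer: 1024276456259/506565 ≈ 2.0220e+6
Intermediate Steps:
(2139346 + 1/(-3164987 + n)) - 738*(650 - 491) = (2139346 + 1/(-3164987 + 2658422)) - 738*(650 - 491) = (2139346 + 1/(-506565)) - 738*159 = (2139346 - 1/506565) - 117342 = 1083717806489/506565 - 117342 = 1024276456259/506565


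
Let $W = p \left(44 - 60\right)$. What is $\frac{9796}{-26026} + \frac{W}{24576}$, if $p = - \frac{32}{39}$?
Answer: $- \frac{704311}{1873872} \approx -0.37586$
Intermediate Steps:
$p = - \frac{32}{39}$ ($p = \left(-32\right) \frac{1}{39} = - \frac{32}{39} \approx -0.82051$)
$W = \frac{512}{39}$ ($W = - \frac{32 \left(44 - 60\right)}{39} = \left(- \frac{32}{39}\right) \left(-16\right) = \frac{512}{39} \approx 13.128$)
$\frac{9796}{-26026} + \frac{W}{24576} = \frac{9796}{-26026} + \frac{512}{39 \cdot 24576} = 9796 \left(- \frac{1}{26026}\right) + \frac{512}{39} \cdot \frac{1}{24576} = - \frac{4898}{13013} + \frac{1}{1872} = - \frac{704311}{1873872}$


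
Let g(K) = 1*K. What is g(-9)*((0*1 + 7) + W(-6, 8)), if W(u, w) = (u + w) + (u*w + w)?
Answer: 279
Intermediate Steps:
g(K) = K
W(u, w) = u + 2*w + u*w (W(u, w) = (u + w) + (w + u*w) = u + 2*w + u*w)
g(-9)*((0*1 + 7) + W(-6, 8)) = -9*((0*1 + 7) + (-6 + 2*8 - 6*8)) = -9*((0 + 7) + (-6 + 16 - 48)) = -9*(7 - 38) = -9*(-31) = 279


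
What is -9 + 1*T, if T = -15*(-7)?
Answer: 96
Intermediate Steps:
T = 105
-9 + 1*T = -9 + 1*105 = -9 + 105 = 96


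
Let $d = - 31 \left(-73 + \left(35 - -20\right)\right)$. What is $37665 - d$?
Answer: $37107$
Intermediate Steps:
$d = 558$ ($d = - 31 \left(-73 + \left(35 + 20\right)\right) = - 31 \left(-73 + 55\right) = \left(-31\right) \left(-18\right) = 558$)
$37665 - d = 37665 - 558 = 37107$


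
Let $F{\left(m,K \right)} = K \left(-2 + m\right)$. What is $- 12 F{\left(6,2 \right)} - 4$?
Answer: $-100$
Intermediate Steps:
$- 12 F{\left(6,2 \right)} - 4 = - 12 \cdot 2 \left(-2 + 6\right) - 4 = - 12 \cdot 2 \cdot 4 - 4 = \left(-12\right) 8 - 4 = -96 - 4 = -100$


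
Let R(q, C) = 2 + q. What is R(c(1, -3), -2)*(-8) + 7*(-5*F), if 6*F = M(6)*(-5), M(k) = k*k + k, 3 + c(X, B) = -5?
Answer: 1273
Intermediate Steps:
c(X, B) = -8 (c(X, B) = -3 - 5 = -8)
M(k) = k + k² (M(k) = k² + k = k + k²)
F = -35 (F = ((6*(1 + 6))*(-5))/6 = ((6*7)*(-5))/6 = (42*(-5))/6 = (⅙)*(-210) = -35)
R(c(1, -3), -2)*(-8) + 7*(-5*F) = (2 - 8)*(-8) + 7*(-5*(-35)) = -6*(-8) + 7*175 = 48 + 1225 = 1273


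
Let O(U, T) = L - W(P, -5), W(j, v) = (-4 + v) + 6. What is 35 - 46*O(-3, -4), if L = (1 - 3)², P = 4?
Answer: -287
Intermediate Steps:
W(j, v) = 2 + v
L = 4 (L = (-2)² = 4)
O(U, T) = 7 (O(U, T) = 4 - (2 - 5) = 4 - 1*(-3) = 4 + 3 = 7)
35 - 46*O(-3, -4) = 35 - 46*7 = 35 - 322 = -287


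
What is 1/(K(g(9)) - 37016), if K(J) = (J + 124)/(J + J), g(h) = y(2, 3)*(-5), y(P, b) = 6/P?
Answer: -30/1110589 ≈ -2.7013e-5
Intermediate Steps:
g(h) = -15 (g(h) = (6/2)*(-5) = (6*(½))*(-5) = 3*(-5) = -15)
K(J) = (124 + J)/(2*J) (K(J) = (124 + J)/((2*J)) = (124 + J)*(1/(2*J)) = (124 + J)/(2*J))
1/(K(g(9)) - 37016) = 1/((½)*(124 - 15)/(-15) - 37016) = 1/((½)*(-1/15)*109 - 37016) = 1/(-109/30 - 37016) = 1/(-1110589/30) = -30/1110589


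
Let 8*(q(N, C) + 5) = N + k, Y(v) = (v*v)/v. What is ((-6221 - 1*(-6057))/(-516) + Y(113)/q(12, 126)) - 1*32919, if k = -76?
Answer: -55219207/1677 ≈ -32927.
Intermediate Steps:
Y(v) = v (Y(v) = v²/v = v)
q(N, C) = -29/2 + N/8 (q(N, C) = -5 + (N - 76)/8 = -5 + (-76 + N)/8 = -5 + (-19/2 + N/8) = -29/2 + N/8)
((-6221 - 1*(-6057))/(-516) + Y(113)/q(12, 126)) - 1*32919 = ((-6221 - 1*(-6057))/(-516) + 113/(-29/2 + (⅛)*12)) - 1*32919 = ((-6221 + 6057)*(-1/516) + 113/(-29/2 + 3/2)) - 32919 = (-164*(-1/516) + 113/(-13)) - 32919 = (41/129 + 113*(-1/13)) - 32919 = (41/129 - 113/13) - 32919 = -14044/1677 - 32919 = -55219207/1677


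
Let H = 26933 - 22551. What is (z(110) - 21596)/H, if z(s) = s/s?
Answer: -3085/626 ≈ -4.9281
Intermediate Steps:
z(s) = 1
H = 4382
(z(110) - 21596)/H = (1 - 21596)/4382 = -21595*1/4382 = -3085/626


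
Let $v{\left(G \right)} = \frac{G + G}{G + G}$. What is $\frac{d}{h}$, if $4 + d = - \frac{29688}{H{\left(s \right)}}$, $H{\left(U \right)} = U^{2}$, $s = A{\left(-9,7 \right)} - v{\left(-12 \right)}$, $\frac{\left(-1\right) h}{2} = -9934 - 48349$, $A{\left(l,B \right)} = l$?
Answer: $- \frac{3761}{1457075} \approx -0.0025812$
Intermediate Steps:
$v{\left(G \right)} = 1$ ($v{\left(G \right)} = \frac{2 G}{2 G} = 2 G \frac{1}{2 G} = 1$)
$h = 116566$ ($h = - 2 \left(-9934 - 48349\right) = \left(-2\right) \left(-58283\right) = 116566$)
$s = -10$ ($s = -9 - 1 = -10$)
$d = - \frac{7522}{25}$ ($d = -4 - \frac{29688}{\left(-10\right)^{2}} = -4 - \frac{29688}{100} = -4 - \frac{7422}{25} = - \frac{7522}{25} \approx -300.88$)
$\frac{d}{h} = - \frac{7522}{25 \cdot 116566} = \left(- \frac{7522}{25}\right) \frac{1}{116566} = - \frac{3761}{1457075}$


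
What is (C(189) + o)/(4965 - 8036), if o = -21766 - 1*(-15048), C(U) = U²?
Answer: -29003/3071 ≈ -9.4442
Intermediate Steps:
o = -6718 (o = -21766 + 15048 = -6718)
(C(189) + o)/(4965 - 8036) = (189² - 6718)/(4965 - 8036) = (35721 - 6718)/(-3071) = 29003*(-1/3071) = -29003/3071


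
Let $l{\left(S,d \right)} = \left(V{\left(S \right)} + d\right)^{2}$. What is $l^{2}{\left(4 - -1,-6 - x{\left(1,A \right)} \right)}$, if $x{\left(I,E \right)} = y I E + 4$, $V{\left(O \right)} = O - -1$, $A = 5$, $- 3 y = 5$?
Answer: $\frac{28561}{81} \approx 352.6$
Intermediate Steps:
$y = - \frac{5}{3}$ ($y = \left(- \frac{1}{3}\right) 5 = - \frac{5}{3} \approx -1.6667$)
$V{\left(O \right)} = 1 + O$ ($V{\left(O \right)} = O + 1 = 1 + O$)
$x{\left(I,E \right)} = 4 - \frac{5 E I}{3}$ ($x{\left(I,E \right)} = - \frac{5 I}{3} E + 4 = - \frac{5 E I}{3} + 4 = 4 - \frac{5 E I}{3}$)
$l{\left(S,d \right)} = \left(1 + S + d\right)^{2}$ ($l{\left(S,d \right)} = \left(\left(1 + S\right) + d\right)^{2} = \left(1 + S + d\right)^{2}$)
$l^{2}{\left(4 - -1,-6 - x{\left(1,A \right)} \right)} = \left(\left(1 + \left(4 - -1\right) - \left(10 - \frac{25}{3} \cdot 1\right)\right)^{2}\right)^{2} = \left(\left(1 + \left(4 + 1\right) - \frac{5}{3}\right)^{2}\right)^{2} = \left(\left(1 + 5 - \frac{5}{3}\right)^{2}\right)^{2} = \left(\left(\frac{13}{3}\right)^{2}\right)^{2} = \left(\frac{169}{9}\right)^{2} = \frac{28561}{81}$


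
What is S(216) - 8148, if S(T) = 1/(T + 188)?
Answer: -3291791/404 ≈ -8148.0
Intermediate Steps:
S(T) = 1/(188 + T)
S(216) - 8148 = 1/(188 + 216) - 8148 = 1/404 - 8148 = -3291791/404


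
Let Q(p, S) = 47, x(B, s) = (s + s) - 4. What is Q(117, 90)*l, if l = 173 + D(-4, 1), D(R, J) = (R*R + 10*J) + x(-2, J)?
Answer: 9259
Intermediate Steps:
x(B, s) = -4 + 2*s (x(B, s) = 2*s - 4 = -4 + 2*s)
D(R, J) = -4 + R**2 + 12*J (D(R, J) = (R*R + 10*J) + (-4 + 2*J) = (R**2 + 10*J) + (-4 + 2*J) = -4 + R**2 + 12*J)
l = 197 (l = 173 + (-4 + (-4)**2 + 12*1) = 173 + (-4 + 16 + 12) = 173 + 24 = 197)
Q(117, 90)*l = 47*197 = 9259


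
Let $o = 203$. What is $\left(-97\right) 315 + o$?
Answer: $-30352$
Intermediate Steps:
$\left(-97\right) 315 + o = \left(-97\right) 315 + 203 = -30555 + 203 = -30352$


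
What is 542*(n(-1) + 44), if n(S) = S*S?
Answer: 24390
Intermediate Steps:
n(S) = S²
542*(n(-1) + 44) = 542*((-1)² + 44) = 542*(1 + 44) = 542*45 = 24390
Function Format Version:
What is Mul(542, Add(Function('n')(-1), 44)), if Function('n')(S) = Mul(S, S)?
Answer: 24390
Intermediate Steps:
Function('n')(S) = Pow(S, 2)
Mul(542, Add(Function('n')(-1), 44)) = Mul(542, Add(Pow(-1, 2), 44)) = Mul(542, Add(1, 44)) = Mul(542, 45) = 24390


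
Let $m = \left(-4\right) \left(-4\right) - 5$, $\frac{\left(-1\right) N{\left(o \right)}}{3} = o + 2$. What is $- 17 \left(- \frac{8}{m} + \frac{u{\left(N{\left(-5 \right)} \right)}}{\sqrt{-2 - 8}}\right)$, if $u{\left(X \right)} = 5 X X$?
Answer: $\frac{136}{11} + \frac{1377 i \sqrt{10}}{2} \approx 12.364 + 2177.2 i$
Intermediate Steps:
$N{\left(o \right)} = -6 - 3 o$ ($N{\left(o \right)} = - 3 \left(o + 2\right) = - 3 \left(2 + o\right) = -6 - 3 o$)
$u{\left(X \right)} = 5 X^{2}$
$m = 11$ ($m = 16 - 5 = 11$)
$- 17 \left(- \frac{8}{m} + \frac{u{\left(N{\left(-5 \right)} \right)}}{\sqrt{-2 - 8}}\right) = - 17 \left(- \frac{8}{11} + \frac{5 \left(-6 - -15\right)^{2}}{\sqrt{-2 - 8}}\right) = - 17 \left(\left(-8\right) \frac{1}{11} + \frac{5 \left(-6 + 15\right)^{2}}{\sqrt{-10}}\right) = - 17 \left(- \frac{8}{11} + \frac{5 \cdot 9^{2}}{i \sqrt{10}}\right) = - 17 \left(- \frac{8}{11} + 5 \cdot 81 \left(- \frac{i \sqrt{10}}{10}\right)\right) = - 17 \left(- \frac{8}{11} + 405 \left(- \frac{i \sqrt{10}}{10}\right)\right) = - 17 \left(- \frac{8}{11} - \frac{81 i \sqrt{10}}{2}\right) = \frac{136}{11} + \frac{1377 i \sqrt{10}}{2}$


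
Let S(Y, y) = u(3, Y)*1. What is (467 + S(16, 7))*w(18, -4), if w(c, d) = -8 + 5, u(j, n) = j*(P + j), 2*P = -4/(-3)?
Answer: -1434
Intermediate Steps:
P = 2/3 (P = (-4/(-3))/2 = (-4*(-1/3))/2 = (1/2)*(4/3) = 2/3 ≈ 0.66667)
u(j, n) = j*(2/3 + j)
w(c, d) = -3
S(Y, y) = 11 (S(Y, y) = ((1/3)*3*(2 + 3*3))*1 = ((1/3)*3*(2 + 9))*1 = ((1/3)*3*11)*1 = 11*1 = 11)
(467 + S(16, 7))*w(18, -4) = (467 + 11)*(-3) = 478*(-3) = -1434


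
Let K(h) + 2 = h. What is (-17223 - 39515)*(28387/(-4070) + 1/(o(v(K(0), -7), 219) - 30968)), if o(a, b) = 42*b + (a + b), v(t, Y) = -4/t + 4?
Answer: 315464303863/797165 ≈ 3.9573e+5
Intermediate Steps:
K(h) = -2 + h
v(t, Y) = 4 - 4/t
o(a, b) = a + 43*b
(-17223 - 39515)*(28387/(-4070) + 1/(o(v(K(0), -7), 219) - 30968)) = (-17223 - 39515)*(28387/(-4070) + 1/(((4 - 4/(-2 + 0)) + 43*219) - 30968)) = -56738*(28387*(-1/4070) + 1/(((4 - 4/(-2)) + 9417) - 30968)) = -56738*(-28387/4070 + 1/(((4 - 4*(-1/2)) + 9417) - 30968)) = -56738*(-28387/4070 + 1/(((4 + 2) + 9417) - 30968)) = -56738*(-28387/4070 + 1/((6 + 9417) - 30968)) = -56738*(-28387/4070 + 1/(9423 - 30968)) = -56738*(-28387/4070 + 1/(-21545)) = -56738*(-28387/4070 - 1/21545) = -56738*(-122320397/17537630) = 315464303863/797165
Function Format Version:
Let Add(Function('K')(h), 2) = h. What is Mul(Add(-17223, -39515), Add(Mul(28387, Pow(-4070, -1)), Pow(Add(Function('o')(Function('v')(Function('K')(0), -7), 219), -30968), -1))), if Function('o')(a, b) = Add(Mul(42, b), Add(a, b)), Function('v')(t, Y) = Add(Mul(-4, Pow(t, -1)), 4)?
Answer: Rational(315464303863, 797165) ≈ 3.9573e+5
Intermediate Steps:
Function('K')(h) = Add(-2, h)
Function('v')(t, Y) = Add(4, Mul(-4, Pow(t, -1)))
Function('o')(a, b) = Add(a, Mul(43, b))
Mul(Add(-17223, -39515), Add(Mul(28387, Pow(-4070, -1)), Pow(Add(Function('o')(Function('v')(Function('K')(0), -7), 219), -30968), -1))) = Mul(Add(-17223, -39515), Add(Mul(28387, Pow(-4070, -1)), Pow(Add(Add(Add(4, Mul(-4, Pow(Add(-2, 0), -1))), Mul(43, 219)), -30968), -1))) = Mul(-56738, Add(Mul(28387, Rational(-1, 4070)), Pow(Add(Add(Add(4, Mul(-4, Pow(-2, -1))), 9417), -30968), -1))) = Mul(-56738, Add(Rational(-28387, 4070), Pow(Add(Add(Add(4, Mul(-4, Rational(-1, 2))), 9417), -30968), -1))) = Mul(-56738, Add(Rational(-28387, 4070), Pow(Add(Add(Add(4, 2), 9417), -30968), -1))) = Mul(-56738, Add(Rational(-28387, 4070), Pow(Add(Add(6, 9417), -30968), -1))) = Mul(-56738, Add(Rational(-28387, 4070), Pow(Add(9423, -30968), -1))) = Mul(-56738, Add(Rational(-28387, 4070), Pow(-21545, -1))) = Mul(-56738, Add(Rational(-28387, 4070), Rational(-1, 21545))) = Mul(-56738, Rational(-122320397, 17537630)) = Rational(315464303863, 797165)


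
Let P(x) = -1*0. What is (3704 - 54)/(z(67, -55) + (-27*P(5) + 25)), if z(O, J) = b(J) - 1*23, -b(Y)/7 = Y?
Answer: 3650/387 ≈ 9.4315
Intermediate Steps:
b(Y) = -7*Y
z(O, J) = -23 - 7*J (z(O, J) = -7*J - 1*23 = -7*J - 23 = -23 - 7*J)
P(x) = 0
(3704 - 54)/(z(67, -55) + (-27*P(5) + 25)) = (3704 - 54)/((-23 - 7*(-55)) + (-27*0 + 25)) = 3650/((-23 + 385) + (0 + 25)) = 3650/(362 + 25) = 3650/387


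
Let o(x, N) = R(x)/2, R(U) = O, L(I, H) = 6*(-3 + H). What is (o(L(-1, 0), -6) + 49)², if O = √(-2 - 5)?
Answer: (98 + I*√7)²/4 ≈ 2399.3 + 129.64*I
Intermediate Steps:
L(I, H) = -18 + 6*H
O = I*√7 (O = √(-7) = I*√7 ≈ 2.6458*I)
R(U) = I*√7
o(x, N) = I*√7/2 (o(x, N) = (I*√7)/2 = (I*√7)*(½) = I*√7/2)
(o(L(-1, 0), -6) + 49)² = (I*√7/2 + 49)² = (49 + I*√7/2)²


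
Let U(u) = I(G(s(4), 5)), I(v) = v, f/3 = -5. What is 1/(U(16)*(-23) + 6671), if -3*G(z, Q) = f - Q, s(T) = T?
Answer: 3/19553 ≈ 0.00015343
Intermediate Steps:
f = -15 (f = 3*(-5) = -15)
G(z, Q) = 5 + Q/3 (G(z, Q) = -(-15 - Q)/3 = 5 + Q/3)
U(u) = 20/3 (U(u) = 5 + (⅓)*5 = 5 + 5/3 = 20/3)
1/(U(16)*(-23) + 6671) = 1/((20/3)*(-23) + 6671) = 1/(-460/3 + 6671) = 1/(19553/3) = 3/19553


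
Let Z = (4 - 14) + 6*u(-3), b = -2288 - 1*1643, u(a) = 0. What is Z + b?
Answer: -3941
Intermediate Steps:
b = -3931 (b = -2288 - 1643 = -3931)
Z = -10 (Z = (4 - 14) + 6*0 = -10 + 0 = -10)
Z + b = -10 - 3931 = -3941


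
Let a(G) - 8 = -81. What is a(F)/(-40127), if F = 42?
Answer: 73/40127 ≈ 0.0018192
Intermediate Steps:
a(G) = -73 (a(G) = 8 - 81 = -73)
a(F)/(-40127) = -73/(-40127) = -73*(-1/40127) = 73/40127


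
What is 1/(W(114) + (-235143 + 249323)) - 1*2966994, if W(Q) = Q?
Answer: -42410212235/14294 ≈ -2.9670e+6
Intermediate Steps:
1/(W(114) + (-235143 + 249323)) - 1*2966994 = 1/(114 + (-235143 + 249323)) - 1*2966994 = 1/(114 + 14180) - 2966994 = 1/14294 - 2966994 = -42410212235/14294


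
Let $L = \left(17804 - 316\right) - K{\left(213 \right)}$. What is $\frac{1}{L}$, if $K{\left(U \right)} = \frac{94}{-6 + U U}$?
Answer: $\frac{45363}{793308050} \approx 5.7182 \cdot 10^{-5}$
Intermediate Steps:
$K{\left(U \right)} = \frac{94}{-6 + U^{2}}$
$L = \frac{793308050}{45363}$ ($L = \left(17804 - 316\right) - \frac{94}{-6 + 213^{2}} = 17488 - \frac{94}{-6 + 45369} = 17488 - \frac{94}{45363} = \frac{793308050}{45363} \approx 17488.0$)
$\frac{1}{L} = \frac{1}{\frac{793308050}{45363}} = \frac{45363}{793308050}$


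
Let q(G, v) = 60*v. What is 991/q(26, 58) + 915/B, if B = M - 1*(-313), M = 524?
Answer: 445963/323640 ≈ 1.3780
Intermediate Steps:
B = 837 (B = 524 - 1*(-313) = 524 + 313 = 837)
991/q(26, 58) + 915/B = 991/((60*58)) + 915/837 = 991/3480 + 915*(1/837) = 991*(1/3480) + 305/279 = 991/3480 + 305/279 = 445963/323640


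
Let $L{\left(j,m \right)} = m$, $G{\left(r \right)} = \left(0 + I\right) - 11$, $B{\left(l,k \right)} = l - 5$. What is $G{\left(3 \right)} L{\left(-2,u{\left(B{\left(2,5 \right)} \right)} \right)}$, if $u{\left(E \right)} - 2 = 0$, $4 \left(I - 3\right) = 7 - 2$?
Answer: $- \frac{27}{2} \approx -13.5$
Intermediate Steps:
$I = \frac{17}{4}$ ($I = 3 + \frac{7 - 2}{4} = 3 + \frac{1}{4} \cdot 5 = 3 + \frac{5}{4} = \frac{17}{4} \approx 4.25$)
$B{\left(l,k \right)} = -5 + l$
$G{\left(r \right)} = - \frac{27}{4}$ ($G{\left(r \right)} = \left(0 + \frac{17}{4}\right) - 11 = \frac{17}{4} - 11 = - \frac{27}{4}$)
$u{\left(E \right)} = 2$ ($u{\left(E \right)} = 2 + 0 = 2$)
$G{\left(3 \right)} L{\left(-2,u{\left(B{\left(2,5 \right)} \right)} \right)} = \left(- \frac{27}{4}\right) 2 = - \frac{27}{2}$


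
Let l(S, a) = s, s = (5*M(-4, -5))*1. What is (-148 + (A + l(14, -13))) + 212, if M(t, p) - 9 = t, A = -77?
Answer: 12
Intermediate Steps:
M(t, p) = 9 + t
s = 25 (s = (5*(9 - 4))*1 = (5*5)*1 = 25*1 = 25)
l(S, a) = 25
(-148 + (A + l(14, -13))) + 212 = (-148 + (-77 + 25)) + 212 = (-148 - 52) + 212 = -200 + 212 = 12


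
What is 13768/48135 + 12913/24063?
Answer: 105874071/128696945 ≈ 0.82266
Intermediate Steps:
13768/48135 + 12913/24063 = 105874071/128696945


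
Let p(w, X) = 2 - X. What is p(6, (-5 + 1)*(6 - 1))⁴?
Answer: 234256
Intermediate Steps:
p(6, (-5 + 1)*(6 - 1))⁴ = (2 - (-5 + 1)*(6 - 1))⁴ = (2 - (-4)*5)⁴ = (2 - 1*(-20))⁴ = (2 + 20)⁴ = 22⁴ = 234256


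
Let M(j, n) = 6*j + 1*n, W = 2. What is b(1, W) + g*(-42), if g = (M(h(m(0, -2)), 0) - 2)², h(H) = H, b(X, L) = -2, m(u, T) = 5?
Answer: -32930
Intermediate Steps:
M(j, n) = n + 6*j (M(j, n) = 6*j + n = n + 6*j)
g = 784 (g = ((0 + 6*5) - 2)² = ((0 + 30) - 2)² = (30 - 2)² = 28² = 784)
b(1, W) + g*(-42) = -2 + 784*(-42) = -2 - 32928 = -32930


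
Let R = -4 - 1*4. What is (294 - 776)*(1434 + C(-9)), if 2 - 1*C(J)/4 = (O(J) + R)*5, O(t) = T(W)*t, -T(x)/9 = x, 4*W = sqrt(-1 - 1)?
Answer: -772164 + 195210*I*sqrt(2) ≈ -7.7216e+5 + 2.7607e+5*I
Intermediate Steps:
R = -8 (R = -4 - 4 = -8)
W = I*sqrt(2)/4 (W = sqrt(-1 - 1)/4 = sqrt(-2)/4 = (I*sqrt(2))/4 = I*sqrt(2)/4 ≈ 0.35355*I)
T(x) = -9*x
O(t) = -9*I*t*sqrt(2)/4 (O(t) = (-9*I*sqrt(2)/4)*t = -9*I*t*sqrt(2)/4)
C(J) = 168 + 45*I*J*sqrt(2) (C(J) = 8 - 4*(-9*I*J*sqrt(2)/4 - 8)*5 = 8 - 4*(-8 - 9*I*J*sqrt(2)/4)*5 = 8 - 4*(-40 - 45*I*J*sqrt(2)/4) = 8 + (160 + 45*I*J*sqrt(2)) = 168 + 45*I*J*sqrt(2))
(294 - 776)*(1434 + C(-9)) = (294 - 776)*(1434 + (168 + 45*I*(-9)*sqrt(2))) = -482*(1434 + (168 - 405*I*sqrt(2))) = -482*(1602 - 405*I*sqrt(2)) = -772164 + 195210*I*sqrt(2)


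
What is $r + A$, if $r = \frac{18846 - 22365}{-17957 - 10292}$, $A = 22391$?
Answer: $\frac{632526878}{28249} \approx 22391.0$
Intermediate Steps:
$r = \frac{3519}{28249}$ ($r = - \frac{3519}{-28249} = \left(-3519\right) \left(- \frac{1}{28249}\right) = \frac{3519}{28249} \approx 0.12457$)
$r + A = \frac{3519}{28249} + 22391 = \frac{632526878}{28249}$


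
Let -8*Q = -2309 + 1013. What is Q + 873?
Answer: 1035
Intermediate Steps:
Q = 162 (Q = -(-2309 + 1013)/8 = -⅛*(-1296) = 162)
Q + 873 = 162 + 873 = 1035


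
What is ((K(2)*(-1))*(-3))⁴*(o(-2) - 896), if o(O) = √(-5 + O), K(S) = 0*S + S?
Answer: -1161216 + 1296*I*√7 ≈ -1.1612e+6 + 3428.9*I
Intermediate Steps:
K(S) = S (K(S) = 0 + S = S)
((K(2)*(-1))*(-3))⁴*(o(-2) - 896) = ((2*(-1))*(-3))⁴*(√(-5 - 2) - 896) = (-2*(-3))⁴*(√(-7) - 896) = 6⁴*(I*√7 - 896) = 1296*(-896 + I*√7) = -1161216 + 1296*I*√7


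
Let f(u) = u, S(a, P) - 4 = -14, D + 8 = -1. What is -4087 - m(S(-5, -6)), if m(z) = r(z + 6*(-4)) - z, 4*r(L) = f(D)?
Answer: -16379/4 ≈ -4094.8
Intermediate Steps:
D = -9 (D = -8 - 1 = -9)
S(a, P) = -10 (S(a, P) = 4 - 14 = -10)
r(L) = -9/4 (r(L) = (¼)*(-9) = -9/4)
m(z) = -9/4 - z
-4087 - m(S(-5, -6)) = -4087 - (-9/4 - 1*(-10)) = -4087 - (-9/4 + 10) = -4087 - 1*31/4 = -4087 - 31/4 = -16379/4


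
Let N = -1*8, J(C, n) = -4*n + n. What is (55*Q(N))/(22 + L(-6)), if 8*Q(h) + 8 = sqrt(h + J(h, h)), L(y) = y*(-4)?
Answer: -55/92 ≈ -0.59783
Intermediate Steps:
L(y) = -4*y
J(C, n) = -3*n
N = -8
Q(h) = -1 + sqrt(2)*sqrt(-h)/8 (Q(h) = -1 + sqrt(h - 3*h)/8 = -1 + sqrt(-2*h)/8 = -1 + (sqrt(2)*sqrt(-h))/8 = -1 + sqrt(2)*sqrt(-h)/8)
(55*Q(N))/(22 + L(-6)) = (55*(-1 + sqrt(2)*sqrt(-1*(-8))/8))/(22 - 4*(-6)) = (55*(-1 + sqrt(2)*sqrt(8)/8))/(22 + 24) = (55*(-1 + sqrt(2)*(2*sqrt(2))/8))/46 = (55*(-1 + 1/2))*(1/46) = (55*(-1/2))*(1/46) = -55/2*1/46 = -55/92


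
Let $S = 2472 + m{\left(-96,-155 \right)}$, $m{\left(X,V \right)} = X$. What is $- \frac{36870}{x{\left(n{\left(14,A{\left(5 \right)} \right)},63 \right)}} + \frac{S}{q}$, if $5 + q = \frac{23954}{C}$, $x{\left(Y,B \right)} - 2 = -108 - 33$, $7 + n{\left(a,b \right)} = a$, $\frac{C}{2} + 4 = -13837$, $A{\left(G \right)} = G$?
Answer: $- \frac{789001842}{5642149} \approx -139.84$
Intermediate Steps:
$C = -27682$ ($C = -8 + 2 \left(-13837\right) = -8 - 27674 = -27682$)
$n{\left(a,b \right)} = -7 + a$
$x{\left(Y,B \right)} = -139$ ($x{\left(Y,B \right)} = 2 - 141 = -139$)
$S = 2376$ ($S = 2472 - 96 = 2376$)
$q = - \frac{81182}{13841}$ ($q = -5 + \frac{23954}{-27682} = -5 + 23954 \left(- \frac{1}{27682}\right) = -5 - \frac{11977}{13841} = - \frac{81182}{13841} \approx -5.8653$)
$- \frac{36870}{x{\left(n{\left(14,A{\left(5 \right)} \right)},63 \right)}} + \frac{S}{q} = - \frac{36870}{-139} + \frac{2376}{- \frac{81182}{13841}} = \left(-36870\right) \left(- \frac{1}{139}\right) + 2376 \left(- \frac{13841}{81182}\right) = \frac{36870}{139} - \frac{16443108}{40591} = - \frac{789001842}{5642149}$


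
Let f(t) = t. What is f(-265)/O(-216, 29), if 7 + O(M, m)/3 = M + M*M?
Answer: -265/139299 ≈ -0.0019024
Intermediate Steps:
O(M, m) = -21 + 3*M + 3*M² (O(M, m) = -21 + 3*(M + M*M) = -21 + 3*(M + M²) = -21 + (3*M + 3*M²) = -21 + 3*M + 3*M²)
f(-265)/O(-216, 29) = -265/(-21 + 3*(-216) + 3*(-216)²) = -265/(-21 - 648 + 3*46656) = -265/(-21 - 648 + 139968) = -265/139299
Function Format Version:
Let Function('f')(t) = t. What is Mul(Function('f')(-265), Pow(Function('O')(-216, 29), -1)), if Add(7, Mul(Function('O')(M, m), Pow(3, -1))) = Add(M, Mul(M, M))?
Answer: Rational(-265, 139299) ≈ -0.0019024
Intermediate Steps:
Function('O')(M, m) = Add(-21, Mul(3, M), Mul(3, Pow(M, 2))) (Function('O')(M, m) = Add(-21, Mul(3, Add(M, Mul(M, M)))) = Add(-21, Mul(3, Add(M, Pow(M, 2)))) = Add(-21, Add(Mul(3, M), Mul(3, Pow(M, 2)))) = Add(-21, Mul(3, M), Mul(3, Pow(M, 2))))
Mul(Function('f')(-265), Pow(Function('O')(-216, 29), -1)) = Mul(-265, Pow(Add(-21, Mul(3, -216), Mul(3, Pow(-216, 2))), -1)) = Mul(-265, Pow(Add(-21, -648, Mul(3, 46656)), -1)) = Mul(-265, Pow(Add(-21, -648, 139968), -1)) = Mul(-265, Pow(139299, -1)) = Mul(-265, Rational(1, 139299)) = Rational(-265, 139299)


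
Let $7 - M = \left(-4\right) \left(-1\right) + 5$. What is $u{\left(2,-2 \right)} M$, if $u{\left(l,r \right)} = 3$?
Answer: $-6$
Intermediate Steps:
$M = -2$ ($M = 7 - \left(\left(-4\right) \left(-1\right) + 5\right) = 7 - \left(4 + 5\right) = 7 - 9 = -2$)
$u{\left(2,-2 \right)} M = 3 \left(-2\right) = -6$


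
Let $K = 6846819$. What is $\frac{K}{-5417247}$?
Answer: $- \frac{2282273}{1805749} \approx -1.2639$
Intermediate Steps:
$\frac{K}{-5417247} = \frac{6846819}{-5417247} = 6846819 \left(- \frac{1}{5417247}\right) = - \frac{2282273}{1805749}$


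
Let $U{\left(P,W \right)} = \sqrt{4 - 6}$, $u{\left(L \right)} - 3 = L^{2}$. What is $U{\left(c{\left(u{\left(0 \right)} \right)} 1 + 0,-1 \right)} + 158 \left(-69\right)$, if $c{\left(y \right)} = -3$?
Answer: $-10902 + i \sqrt{2} \approx -10902.0 + 1.4142 i$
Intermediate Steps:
$u{\left(L \right)} = 3 + L^{2}$
$U{\left(P,W \right)} = i \sqrt{2}$ ($U{\left(P,W \right)} = \sqrt{-2} = i \sqrt{2}$)
$U{\left(c{\left(u{\left(0 \right)} \right)} 1 + 0,-1 \right)} + 158 \left(-69\right) = i \sqrt{2} + 158 \left(-69\right) = i \sqrt{2} - 10902 = -10902 + i \sqrt{2}$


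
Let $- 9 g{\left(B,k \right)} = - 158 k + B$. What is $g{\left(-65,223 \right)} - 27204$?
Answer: $- \frac{209537}{9} \approx -23282.0$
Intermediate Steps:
$g{\left(B,k \right)} = - \frac{B}{9} + \frac{158 k}{9}$ ($g{\left(B,k \right)} = - \frac{- 158 k + B}{9} = - \frac{B - 158 k}{9} = - \frac{B}{9} + \frac{158 k}{9}$)
$g{\left(-65,223 \right)} - 27204 = \left(\left(- \frac{1}{9}\right) \left(-65\right) + \frac{158}{9} \cdot 223\right) - 27204 = \left(\frac{65}{9} + \frac{35234}{9}\right) - 27204 = \frac{35299}{9} - 27204 = - \frac{209537}{9}$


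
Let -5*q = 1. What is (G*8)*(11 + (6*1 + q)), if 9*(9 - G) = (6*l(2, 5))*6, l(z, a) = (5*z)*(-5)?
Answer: 140448/5 ≈ 28090.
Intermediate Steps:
q = -⅕ (q = -⅕*1 = -⅕ ≈ -0.20000)
l(z, a) = -25*z
G = 209 (G = 9 - 6*(-25*2)*6/9 = 9 - 6*(-50)*6/9 = 9 - (-100)*6/3 = 9 - ⅑*(-1800) = 9 + 200 = 209)
(G*8)*(11 + (6*1 + q)) = (209*8)*(11 + (6*1 - ⅕)) = 1672*(11 + (6 - ⅕)) = 1672*(11 + 29/5) = 1672*(84/5) = 140448/5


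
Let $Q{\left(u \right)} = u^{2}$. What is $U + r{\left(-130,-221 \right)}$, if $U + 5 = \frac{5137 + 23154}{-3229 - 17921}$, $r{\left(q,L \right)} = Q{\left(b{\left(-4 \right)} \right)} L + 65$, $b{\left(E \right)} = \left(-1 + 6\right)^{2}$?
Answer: $- \frac{2920103041}{21150} \approx -1.3807 \cdot 10^{5}$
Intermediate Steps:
$b{\left(E \right)} = 25$ ($b{\left(E \right)} = 5^{2} = 25$)
$r{\left(q,L \right)} = 65 + 625 L$ ($r{\left(q,L \right)} = 25^{2} L + 65 = 625 L + 65 = 65 + 625 L$)
$U = - \frac{134041}{21150}$ ($U = -5 + \frac{5137 + 23154}{-3229 - 17921} = -5 + \frac{28291}{-21150} = -5 + 28291 \left(- \frac{1}{21150}\right) = -5 - \frac{28291}{21150} = - \frac{134041}{21150} \approx -6.3376$)
$U + r{\left(-130,-221 \right)} = - \frac{134041}{21150} + \left(65 + 625 \left(-221\right)\right) = - \frac{134041}{21150} + \left(65 - 138125\right) = - \frac{134041}{21150} - 138060 = - \frac{2920103041}{21150}$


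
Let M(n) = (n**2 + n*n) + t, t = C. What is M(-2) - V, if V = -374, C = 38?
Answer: 420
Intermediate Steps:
t = 38
M(n) = 38 + 2*n**2 (M(n) = (n**2 + n*n) + 38 = (n**2 + n**2) + 38 = 2*n**2 + 38 = 38 + 2*n**2)
M(-2) - V = (38 + 2*(-2)**2) - 1*(-374) = (38 + 2*4) + 374 = (38 + 8) + 374 = 46 + 374 = 420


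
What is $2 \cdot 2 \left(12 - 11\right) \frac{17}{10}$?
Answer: $\frac{34}{5} \approx 6.8$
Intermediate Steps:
$2 \cdot 2 \left(12 - 11\right) \frac{17}{10} = 4 \cdot 1 \cdot 17 \cdot \frac{1}{10} = 4 \cdot 1 \cdot \frac{17}{10} = 4 \cdot \frac{17}{10} = \frac{34}{5}$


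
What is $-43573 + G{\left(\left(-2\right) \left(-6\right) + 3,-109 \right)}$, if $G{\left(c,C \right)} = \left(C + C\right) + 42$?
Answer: $-43749$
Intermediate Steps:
$G{\left(c,C \right)} = 42 + 2 C$ ($G{\left(c,C \right)} = 2 C + 42 = 42 + 2 C$)
$-43573 + G{\left(\left(-2\right) \left(-6\right) + 3,-109 \right)} = -43573 + \left(42 + 2 \left(-109\right)\right) = -43573 + \left(42 - 218\right) = -43573 - 176 = -43749$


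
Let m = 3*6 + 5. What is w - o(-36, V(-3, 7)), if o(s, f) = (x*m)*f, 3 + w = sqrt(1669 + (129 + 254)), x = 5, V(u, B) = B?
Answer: -808 + 6*sqrt(57) ≈ -762.70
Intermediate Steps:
m = 23 (m = 18 + 5 = 23)
w = -3 + 6*sqrt(57) (w = -3 + sqrt(1669 + (129 + 254)) = -3 + sqrt(1669 + 383) = -3 + sqrt(2052) = -3 + 6*sqrt(57) ≈ 42.299)
o(s, f) = 115*f (o(s, f) = (5*23)*f = 115*f)
w - o(-36, V(-3, 7)) = (-3 + 6*sqrt(57)) - 115*7 = (-3 + 6*sqrt(57)) - 1*805 = (-3 + 6*sqrt(57)) - 805 = -808 + 6*sqrt(57)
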